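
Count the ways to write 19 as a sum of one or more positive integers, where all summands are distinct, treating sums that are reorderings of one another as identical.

There are too many to list fully; the first 12 (by largest part) are:
19
18, 1
17, 2
16, 3
16, 2, 1
15, 4
15, 3, 1
14, 5
14, 4, 1
14, 3, 2
13, 6
13, 5, 1
…and 42 more, for 54 total.

54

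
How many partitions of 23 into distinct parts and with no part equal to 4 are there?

There are too many to list fully; the first 12 (by largest part) are:
23
1, 22
2, 21
3, 20
1, 2, 20
1, 3, 19
5, 18
2, 3, 18
6, 17
1, 5, 17
1, 2, 3, 17
7, 16
…and 56 more, for 68 total.

68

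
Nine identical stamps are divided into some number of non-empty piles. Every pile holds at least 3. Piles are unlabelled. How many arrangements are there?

4

The partitions of 9 that satisfy the conditions:
9
6,3
5,4
3,3,3
That's 4 in total.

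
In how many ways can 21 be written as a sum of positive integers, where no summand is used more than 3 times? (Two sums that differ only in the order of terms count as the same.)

Systematic enumeration (by largest part, then next-largest, …) yields 395.

395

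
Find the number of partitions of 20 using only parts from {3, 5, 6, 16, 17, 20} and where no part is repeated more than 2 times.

3

Enumerating:
20
3 + 17
3 + 5 + 6 + 6
Counting gives 3.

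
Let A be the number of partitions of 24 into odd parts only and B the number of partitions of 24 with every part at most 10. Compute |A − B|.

1082

Partitions of 24 into odd parts only: 122.
Partitions of 24 with every part at most 10: 1204.
|122 − 1204| = 1082.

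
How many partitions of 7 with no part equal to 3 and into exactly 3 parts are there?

2

Listing the qualifying partitions of 7:
5,1,1
4,2,1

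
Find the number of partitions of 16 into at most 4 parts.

A partial list (first 12 by largest part):
16
1 + 15
2 + 14
1 + 1 + 14
3 + 13
1 + 2 + 13
1 + 1 + 1 + 13
4 + 12
1 + 3 + 12
2 + 2 + 12
1 + 1 + 2 + 12
5 + 11
…and 52 more, for 64 total.

64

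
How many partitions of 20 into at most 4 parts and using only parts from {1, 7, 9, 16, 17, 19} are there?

3

They are:
19+1
17+1+1+1
9+9+1+1
That's 3 in total.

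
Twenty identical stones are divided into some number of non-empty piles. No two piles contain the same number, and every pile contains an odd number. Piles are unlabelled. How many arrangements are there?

7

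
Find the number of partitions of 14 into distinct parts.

22

They are:
14
1, 13
2, 12
3, 11
1, 2, 11
4, 10
1, 3, 10
5, 9
1, 4, 9
2, 3, 9
6, 8
1, 5, 8
2, 4, 8
1, 2, 3, 8
1, 6, 7
2, 5, 7
3, 4, 7
1, 2, 4, 7
3, 5, 6
1, 2, 5, 6
1, 3, 4, 6
2, 3, 4, 5
Counting gives 22.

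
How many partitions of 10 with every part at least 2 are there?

12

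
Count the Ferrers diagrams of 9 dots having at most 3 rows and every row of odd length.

4

Enumerating:
9
7, 1, 1
5, 3, 1
3, 3, 3
That's 4 in total.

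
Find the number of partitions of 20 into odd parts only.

64

A partial list (first 12 by largest part):
19,1
17,3
17,1,1,1
15,5
15,3,1,1
15,1,1,1,1,1
13,7
13,5,1,1
13,3,3,1
13,3,1,1,1,1
13,1,1,1,1,1,1,1
11,9
…and 52 more, for 64 total.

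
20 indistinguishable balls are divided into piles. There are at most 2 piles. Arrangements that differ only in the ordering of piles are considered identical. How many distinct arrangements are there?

Enumerating:
20
19 + 1
18 + 2
17 + 3
16 + 4
15 + 5
14 + 6
13 + 7
12 + 8
11 + 9
10 + 10

11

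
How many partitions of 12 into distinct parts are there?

15

Enumerating:
12
11 + 1
10 + 2
9 + 3
9 + 2 + 1
8 + 4
8 + 3 + 1
7 + 5
7 + 4 + 1
7 + 3 + 2
6 + 5 + 1
6 + 4 + 2
6 + 3 + 2 + 1
5 + 4 + 3
5 + 4 + 2 + 1
Counting gives 15.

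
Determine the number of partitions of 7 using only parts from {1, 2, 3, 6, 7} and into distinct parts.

2

They are:
7
1 + 6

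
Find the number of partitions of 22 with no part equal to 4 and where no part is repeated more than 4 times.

368

Systematic enumeration (by largest part, then next-largest, …) yields 368.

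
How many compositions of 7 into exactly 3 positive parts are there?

15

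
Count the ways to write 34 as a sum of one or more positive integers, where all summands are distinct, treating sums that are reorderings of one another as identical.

There are 512 such partitions.

512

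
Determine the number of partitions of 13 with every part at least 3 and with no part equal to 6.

8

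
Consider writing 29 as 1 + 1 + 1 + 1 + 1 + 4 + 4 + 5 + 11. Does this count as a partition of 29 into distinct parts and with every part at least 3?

No

The parts sum to 29, and the condition 'all summands are distinct' is violated.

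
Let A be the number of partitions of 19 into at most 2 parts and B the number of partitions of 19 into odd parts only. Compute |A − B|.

Partitions of 19 into at most 2 parts: 10.
Partitions of 19 into odd parts only: 54.
|10 − 54| = 44.

44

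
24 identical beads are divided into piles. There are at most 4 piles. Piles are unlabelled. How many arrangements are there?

169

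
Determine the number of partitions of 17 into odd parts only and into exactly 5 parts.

10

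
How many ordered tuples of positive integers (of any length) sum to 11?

The number of compositions of n is 2^(n−1); here 2^10 = 1024.

1024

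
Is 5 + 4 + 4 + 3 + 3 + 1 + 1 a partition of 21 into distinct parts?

No

The parts sum to 21, and the condition 'all summands are distinct' is violated.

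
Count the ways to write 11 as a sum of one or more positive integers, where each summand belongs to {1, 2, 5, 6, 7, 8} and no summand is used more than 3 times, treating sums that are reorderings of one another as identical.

10

Enumerating:
8+2+1
8+1+1+1
7+2+2
7+2+1+1
6+5
6+2+2+1
6+2+1+1+1
5+5+1
5+2+2+2
5+2+2+1+1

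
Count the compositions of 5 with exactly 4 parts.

4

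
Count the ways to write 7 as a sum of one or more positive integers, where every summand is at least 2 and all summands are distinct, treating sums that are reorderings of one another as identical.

3

Enumerating:
7
2, 5
3, 4
That's 3 in total.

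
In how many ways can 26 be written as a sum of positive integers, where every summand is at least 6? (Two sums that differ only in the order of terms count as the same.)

21

They are:
26
20+6
19+7
18+8
17+9
16+10
15+11
14+12
14+6+6
13+13
13+7+6
12+8+6
12+7+7
11+9+6
11+8+7
10+10+6
10+9+7
10+8+8
9+9+8
8+6+6+6
7+7+6+6
Counting gives 21.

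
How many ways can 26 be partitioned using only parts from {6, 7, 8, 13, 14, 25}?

5

Enumerating:
14 + 6 + 6
13 + 13
13 + 7 + 6
8 + 6 + 6 + 6
7 + 7 + 6 + 6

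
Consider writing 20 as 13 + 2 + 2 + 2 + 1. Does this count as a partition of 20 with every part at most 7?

The parts sum to 20, and the condition 'no summand exceeds 7' is violated.

No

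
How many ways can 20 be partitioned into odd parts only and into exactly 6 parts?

Listing the qualifying partitions of 20:
15,1,1,1,1,1
13,3,1,1,1,1
11,5,1,1,1,1
11,3,3,1,1,1
9,7,1,1,1,1
9,5,3,1,1,1
9,3,3,3,1,1
7,7,3,1,1,1
7,5,5,1,1,1
7,5,3,3,1,1
7,3,3,3,3,1
5,5,5,3,1,1
5,5,3,3,3,1
5,3,3,3,3,3

14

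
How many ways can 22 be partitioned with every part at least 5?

18

They are:
22
17, 5
16, 6
15, 7
14, 8
13, 9
12, 10
12, 5, 5
11, 11
11, 6, 5
10, 7, 5
10, 6, 6
9, 8, 5
9, 7, 6
8, 8, 6
8, 7, 7
7, 5, 5, 5
6, 6, 5, 5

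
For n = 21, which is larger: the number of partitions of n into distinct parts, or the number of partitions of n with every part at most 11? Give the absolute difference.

Partitions of 21 into distinct parts: 76.
Partitions of 21 with every part at most 11: 695.
|76 − 695| = 619.

619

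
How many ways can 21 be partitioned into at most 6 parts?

331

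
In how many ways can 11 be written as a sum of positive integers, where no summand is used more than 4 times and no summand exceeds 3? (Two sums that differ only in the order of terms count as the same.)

8

Listing the qualifying partitions of 11:
3 + 3 + 3 + 2
3 + 3 + 3 + 1 + 1
3 + 3 + 2 + 2 + 1
3 + 3 + 2 + 1 + 1 + 1
3 + 2 + 2 + 2 + 2
3 + 2 + 2 + 2 + 1 + 1
3 + 2 + 2 + 1 + 1 + 1 + 1
2 + 2 + 2 + 2 + 1 + 1 + 1
That's 8 in total.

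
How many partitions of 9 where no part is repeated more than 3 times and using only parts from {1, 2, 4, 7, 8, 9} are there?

The partitions of 9 that satisfy the conditions:
9
8, 1
7, 2
7, 1, 1
4, 4, 1
4, 2, 2, 1
4, 2, 1, 1, 1
2, 2, 2, 1, 1, 1
Counting gives 8.

8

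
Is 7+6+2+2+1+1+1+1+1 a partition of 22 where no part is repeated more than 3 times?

The parts sum to 22, and the condition 'no summand is used more than 3 times' is violated.

No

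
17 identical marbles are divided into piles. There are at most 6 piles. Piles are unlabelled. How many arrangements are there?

163

A full systematic count gives 163.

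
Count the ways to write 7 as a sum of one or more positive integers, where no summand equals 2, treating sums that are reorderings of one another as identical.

Enumerating:
7
6 + 1
5 + 1 + 1
4 + 3
4 + 1 + 1 + 1
3 + 3 + 1
3 + 1 + 1 + 1 + 1
1 + 1 + 1 + 1 + 1 + 1 + 1

8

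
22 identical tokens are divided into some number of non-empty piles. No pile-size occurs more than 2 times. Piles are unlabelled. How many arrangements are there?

297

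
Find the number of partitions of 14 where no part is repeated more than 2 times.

A partial list (first 12 by largest part):
14
13,1
12,2
12,1,1
11,3
11,2,1
10,4
10,3,1
10,2,2
10,2,1,1
9,5
9,4,1
…and 45 more, for 57 total.

57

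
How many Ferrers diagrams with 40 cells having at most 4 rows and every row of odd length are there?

Counting exhaustively, 94 partitions satisfy the conditions.

94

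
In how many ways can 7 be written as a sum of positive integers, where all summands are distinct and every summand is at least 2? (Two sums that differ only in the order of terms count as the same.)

They are:
7
2 + 5
3 + 4
That's 3 in total.

3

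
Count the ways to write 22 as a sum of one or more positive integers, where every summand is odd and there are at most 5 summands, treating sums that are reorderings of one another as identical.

They are:
21, 1
19, 3
19, 1, 1, 1
17, 5
17, 3, 1, 1
15, 7
15, 5, 1, 1
15, 3, 3, 1
13, 9
13, 7, 1, 1
13, 5, 3, 1
13, 3, 3, 3
11, 11
11, 9, 1, 1
11, 7, 3, 1
11, 5, 5, 1
11, 5, 3, 3
9, 9, 3, 1
9, 7, 5, 1
9, 7, 3, 3
9, 5, 5, 3
7, 7, 7, 1
7, 7, 5, 3
7, 5, 5, 5

24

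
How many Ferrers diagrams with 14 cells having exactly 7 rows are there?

15

The partitions of 14 that satisfy the conditions:
1+1+1+1+1+1+8
1+1+1+1+1+2+7
1+1+1+1+1+3+6
1+1+1+1+2+2+6
1+1+1+1+1+4+5
1+1+1+1+2+3+5
1+1+1+2+2+2+5
1+1+1+1+2+4+4
1+1+1+1+3+3+4
1+1+1+2+2+3+4
1+1+2+2+2+2+4
1+1+1+2+3+3+3
1+1+2+2+2+3+3
1+2+2+2+2+2+3
2+2+2+2+2+2+2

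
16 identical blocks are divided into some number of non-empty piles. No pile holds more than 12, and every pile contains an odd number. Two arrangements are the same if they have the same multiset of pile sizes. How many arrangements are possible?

29

There are too many to list fully; the first 12 (by largest part) are:
11 + 5
11 + 3 + 1 + 1
11 + 1 + 1 + 1 + 1 + 1
9 + 7
9 + 5 + 1 + 1
9 + 3 + 3 + 1
9 + 3 + 1 + 1 + 1 + 1
9 + 1 + 1 + 1 + 1 + 1 + 1 + 1
7 + 7 + 1 + 1
7 + 5 + 3 + 1
7 + 5 + 1 + 1 + 1 + 1
7 + 3 + 3 + 3
…and 17 more, for 29 total.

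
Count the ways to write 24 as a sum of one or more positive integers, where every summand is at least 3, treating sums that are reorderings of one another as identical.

110

Direct enumeration gives 110 partitions.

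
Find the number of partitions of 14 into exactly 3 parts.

16

They are:
12,1,1
11,2,1
10,3,1
10,2,2
9,4,1
9,3,2
8,5,1
8,4,2
8,3,3
7,6,1
7,5,2
7,4,3
6,6,2
6,5,3
6,4,4
5,5,4
Counting gives 16.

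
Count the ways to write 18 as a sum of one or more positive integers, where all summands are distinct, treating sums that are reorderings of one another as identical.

A partial list (first 12 by largest part):
18
1, 17
2, 16
3, 15
1, 2, 15
4, 14
1, 3, 14
5, 13
1, 4, 13
2, 3, 13
6, 12
1, 5, 12
…and 34 more, for 46 total.

46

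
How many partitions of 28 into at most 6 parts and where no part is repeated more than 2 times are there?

696

Direct enumeration gives 696 partitions.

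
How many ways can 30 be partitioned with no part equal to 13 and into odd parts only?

258

There are 258 such partitions.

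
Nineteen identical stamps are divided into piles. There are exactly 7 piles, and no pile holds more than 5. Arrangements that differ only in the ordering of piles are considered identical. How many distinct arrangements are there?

They are:
5 + 5 + 5 + 1 + 1 + 1 + 1
5 + 5 + 4 + 2 + 1 + 1 + 1
5 + 5 + 3 + 3 + 1 + 1 + 1
5 + 5 + 3 + 2 + 2 + 1 + 1
5 + 5 + 2 + 2 + 2 + 2 + 1
5 + 4 + 4 + 3 + 1 + 1 + 1
5 + 4 + 4 + 2 + 2 + 1 + 1
5 + 4 + 3 + 3 + 2 + 1 + 1
5 + 4 + 3 + 2 + 2 + 2 + 1
5 + 4 + 2 + 2 + 2 + 2 + 2
5 + 3 + 3 + 3 + 3 + 1 + 1
5 + 3 + 3 + 3 + 2 + 2 + 1
5 + 3 + 3 + 2 + 2 + 2 + 2
4 + 4 + 4 + 4 + 1 + 1 + 1
4 + 4 + 4 + 3 + 2 + 1 + 1
4 + 4 + 4 + 2 + 2 + 2 + 1
4 + 4 + 3 + 3 + 3 + 1 + 1
4 + 4 + 3 + 3 + 2 + 2 + 1
4 + 4 + 3 + 2 + 2 + 2 + 2
4 + 3 + 3 + 3 + 3 + 2 + 1
4 + 3 + 3 + 3 + 2 + 2 + 2
3 + 3 + 3 + 3 + 3 + 3 + 1
3 + 3 + 3 + 3 + 3 + 2 + 2

23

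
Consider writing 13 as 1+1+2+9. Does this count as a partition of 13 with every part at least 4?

The parts sum to 13, and the condition 'every summand is at least 4' is violated.

No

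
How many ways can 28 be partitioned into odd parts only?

222

A full systematic count gives 222.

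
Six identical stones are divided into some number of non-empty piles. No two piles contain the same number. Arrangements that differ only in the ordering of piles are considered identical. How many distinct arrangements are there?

Listing the qualifying partitions of 6:
6
5, 1
4, 2
3, 2, 1
That's 4 in total.

4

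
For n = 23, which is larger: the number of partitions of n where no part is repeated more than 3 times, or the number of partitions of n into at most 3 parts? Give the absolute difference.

Partitions of 23 where no part is repeated more than 3 times: 592.
Partitions of 23 into at most 3 parts: 56.
|592 − 56| = 536.

536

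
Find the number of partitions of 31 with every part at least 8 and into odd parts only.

They are:
31
9, 9, 13
9, 11, 11
That's 3 in total.

3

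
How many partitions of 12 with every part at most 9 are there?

73

A full systematic count gives 73.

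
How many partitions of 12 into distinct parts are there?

15

The partitions of 12 that satisfy the conditions:
12
11, 1
10, 2
9, 3
9, 2, 1
8, 4
8, 3, 1
7, 5
7, 4, 1
7, 3, 2
6, 5, 1
6, 4, 2
6, 3, 2, 1
5, 4, 3
5, 4, 2, 1
That's 15 in total.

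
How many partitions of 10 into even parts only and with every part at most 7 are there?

5

They are:
6 + 4
6 + 2 + 2
4 + 4 + 2
4 + 2 + 2 + 2
2 + 2 + 2 + 2 + 2
That's 5 in total.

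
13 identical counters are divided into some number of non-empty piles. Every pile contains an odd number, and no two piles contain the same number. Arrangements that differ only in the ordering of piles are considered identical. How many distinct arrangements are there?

3

Enumerating:
13
9 + 3 + 1
7 + 5 + 1
That's 3 in total.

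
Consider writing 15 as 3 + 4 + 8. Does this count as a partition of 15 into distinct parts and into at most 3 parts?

The parts sum to 15, and the condition 'all summands are distinct' holds; the condition 'there are at most 3 summands' holds.

Yes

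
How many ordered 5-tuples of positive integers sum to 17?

1820

Equivalently, choose which 4 of the 16 gaps become plus signs: C(16,4) = 1820.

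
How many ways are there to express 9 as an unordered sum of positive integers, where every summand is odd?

The partitions of 9 that satisfy the conditions:
9
7, 1, 1
5, 3, 1
5, 1, 1, 1, 1
3, 3, 3
3, 3, 1, 1, 1
3, 1, 1, 1, 1, 1, 1
1, 1, 1, 1, 1, 1, 1, 1, 1

8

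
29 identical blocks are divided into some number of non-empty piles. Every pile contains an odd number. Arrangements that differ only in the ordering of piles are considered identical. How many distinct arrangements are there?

256

Counting exhaustively, 256 partitions satisfy the conditions.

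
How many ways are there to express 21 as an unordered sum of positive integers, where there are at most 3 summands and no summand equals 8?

41

A partial list (first 12 by largest part):
21
1 + 20
2 + 19
1 + 1 + 19
3 + 18
1 + 2 + 18
4 + 17
1 + 3 + 17
2 + 2 + 17
5 + 16
1 + 4 + 16
2 + 3 + 16
…and 29 more, for 41 total.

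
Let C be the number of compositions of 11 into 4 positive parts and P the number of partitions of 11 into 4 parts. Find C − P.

109

Compositions: C(10,3) = 120.
Partitions of 11 into exactly 4 parts: 11.
Difference: 120 − 11 = 109.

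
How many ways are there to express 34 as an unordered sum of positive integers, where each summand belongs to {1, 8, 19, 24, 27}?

10

They are:
1, 1, 1, 1, 1, 1, 1, 27
1, 1, 8, 24
1, 1, 1, 1, 1, 1, 1, 1, 1, 1, 24
1, 1, 1, 1, 1, 1, 1, 8, 19
1, 1, 1, 1, 1, 1, 1, 1, 1, 1, 1, 1, 1, 1, 1, 19
1, 1, 8, 8, 8, 8
1, 1, 1, 1, 1, 1, 1, 1, 1, 1, 8, 8, 8
1, 1, 1, 1, 1, 1, 1, 1, 1, 1, 1, 1, 1, 1, 1, 1, 1, 1, 8, 8
1, 1, 1, 1, 1, 1, 1, 1, 1, 1, 1, 1, 1, 1, 1, 1, 1, 1, 1, 1, 1, 1, 1, 1, 1, 1, 8
1, 1, 1, 1, 1, 1, 1, 1, 1, 1, 1, 1, 1, 1, 1, 1, 1, 1, 1, 1, 1, 1, 1, 1, 1, 1, 1, 1, 1, 1, 1, 1, 1, 1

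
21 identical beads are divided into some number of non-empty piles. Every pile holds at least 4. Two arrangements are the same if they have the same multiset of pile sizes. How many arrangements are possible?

27

There are too many to list fully; the first 12 (by largest part) are:
21
17,4
16,5
15,6
14,7
13,8
13,4,4
12,9
12,5,4
11,10
11,6,4
11,5,5
…and 15 more, for 27 total.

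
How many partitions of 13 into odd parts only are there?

18

They are:
13
1 + 1 + 11
1 + 3 + 9
1 + 1 + 1 + 1 + 9
1 + 5 + 7
3 + 3 + 7
1 + 1 + 1 + 3 + 7
1 + 1 + 1 + 1 + 1 + 1 + 7
3 + 5 + 5
1 + 1 + 1 + 5 + 5
1 + 1 + 3 + 3 + 5
1 + 1 + 1 + 1 + 1 + 3 + 5
1 + 1 + 1 + 1 + 1 + 1 + 1 + 1 + 5
1 + 3 + 3 + 3 + 3
1 + 1 + 1 + 1 + 3 + 3 + 3
1 + 1 + 1 + 1 + 1 + 1 + 1 + 3 + 3
1 + 1 + 1 + 1 + 1 + 1 + 1 + 1 + 1 + 1 + 3
1 + 1 + 1 + 1 + 1 + 1 + 1 + 1 + 1 + 1 + 1 + 1 + 1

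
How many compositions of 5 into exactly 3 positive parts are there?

A composition of 5 into 3 positive parts is chosen by placing 2 dividers among the 4 gaps between 5 units: C(4,2) = 6.

6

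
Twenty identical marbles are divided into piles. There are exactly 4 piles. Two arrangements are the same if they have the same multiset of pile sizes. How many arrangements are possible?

There are too many to list fully; the first 12 (by largest part) are:
17, 1, 1, 1
16, 2, 1, 1
15, 3, 1, 1
15, 2, 2, 1
14, 4, 1, 1
14, 3, 2, 1
14, 2, 2, 2
13, 5, 1, 1
13, 4, 2, 1
13, 3, 3, 1
13, 3, 2, 2
12, 6, 1, 1
…and 52 more, for 64 total.

64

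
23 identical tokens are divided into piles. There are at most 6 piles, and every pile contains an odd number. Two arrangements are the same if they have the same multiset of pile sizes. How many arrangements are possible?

38

A partial list (first 12 by largest part):
23
21,1,1
19,3,1
19,1,1,1,1
17,5,1
17,3,3
17,3,1,1,1
15,7,1
15,5,3
15,5,1,1,1
15,3,3,1,1
13,9,1
…and 26 more, for 38 total.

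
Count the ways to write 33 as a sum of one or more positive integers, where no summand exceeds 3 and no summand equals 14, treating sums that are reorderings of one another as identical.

108

A full systematic count gives 108.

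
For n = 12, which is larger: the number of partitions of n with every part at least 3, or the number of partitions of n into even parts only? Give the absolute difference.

2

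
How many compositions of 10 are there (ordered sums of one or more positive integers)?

512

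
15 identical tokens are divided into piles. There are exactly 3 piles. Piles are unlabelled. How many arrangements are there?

19

They are:
13+1+1
12+2+1
11+3+1
11+2+2
10+4+1
10+3+2
9+5+1
9+4+2
9+3+3
8+6+1
8+5+2
8+4+3
7+7+1
7+6+2
7+5+3
7+4+4
6+6+3
6+5+4
5+5+5
That's 19 in total.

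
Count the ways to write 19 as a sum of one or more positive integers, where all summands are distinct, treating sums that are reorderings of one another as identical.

54

There are too many to list fully; the first 12 (by largest part) are:
19
18,1
17,2
16,3
16,2,1
15,4
15,3,1
14,5
14,4,1
14,3,2
13,6
13,5,1
…and 42 more, for 54 total.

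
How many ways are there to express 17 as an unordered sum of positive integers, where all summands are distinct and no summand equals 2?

The partitions of 17 that satisfy the conditions:
17
16+1
14+3
13+4
13+3+1
12+5
12+4+1
11+6
11+5+1
10+7
10+6+1
10+4+3
9+8
9+7+1
9+5+3
9+4+3+1
8+6+3
8+5+4
8+5+3+1
7+6+4
7+6+3+1
7+5+4+1

22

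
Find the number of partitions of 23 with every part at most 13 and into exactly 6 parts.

151

Counting exhaustively, 151 partitions satisfy the conditions.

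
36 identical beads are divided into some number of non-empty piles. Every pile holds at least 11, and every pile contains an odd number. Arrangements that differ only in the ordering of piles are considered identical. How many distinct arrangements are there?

Listing the qualifying partitions of 36:
11,25
13,23
15,21
17,19
That's 4 in total.

4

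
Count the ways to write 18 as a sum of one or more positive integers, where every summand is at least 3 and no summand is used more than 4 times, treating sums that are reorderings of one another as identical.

There are too many to list fully; the first 12 (by largest part) are:
18
15, 3
14, 4
13, 5
12, 6
12, 3, 3
11, 7
11, 4, 3
10, 8
10, 5, 3
10, 4, 4
9, 9
…and 20 more, for 32 total.

32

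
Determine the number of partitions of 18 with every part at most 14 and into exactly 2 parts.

6

Enumerating:
4, 14
5, 13
6, 12
7, 11
8, 10
9, 9
Counting gives 6.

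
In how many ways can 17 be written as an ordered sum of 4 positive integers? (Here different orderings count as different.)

A composition of 17 into 4 positive parts is chosen by placing 3 dividers among the 16 gaps between 17 units: C(16,3) = 560.

560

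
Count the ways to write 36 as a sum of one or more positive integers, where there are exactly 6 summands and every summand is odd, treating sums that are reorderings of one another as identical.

110

Enumerating by decreasing first part gives 110 partitions in all.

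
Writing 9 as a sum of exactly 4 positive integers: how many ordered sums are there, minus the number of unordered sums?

Compositions: C(8,3) = 56.
Partitions of 9 into exactly 4 parts: 6.
Difference: 56 − 6 = 50.

50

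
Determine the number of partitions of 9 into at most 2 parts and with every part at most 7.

3

Enumerating:
2, 7
3, 6
4, 5
That's 3 in total.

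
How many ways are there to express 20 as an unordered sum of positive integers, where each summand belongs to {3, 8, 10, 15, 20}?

3

The partitions of 20 that satisfy the conditions:
20
10,10
8,3,3,3,3
That's 3 in total.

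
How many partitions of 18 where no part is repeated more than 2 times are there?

Direct enumeration gives 135 partitions.

135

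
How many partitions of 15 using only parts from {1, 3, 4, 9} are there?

19

Listing the qualifying partitions of 15:
9+4+1+1
9+3+3
9+3+1+1+1
9+1+1+1+1+1+1
4+4+4+3
4+4+4+1+1+1
4+4+3+3+1
4+4+3+1+1+1+1
4+4+1+1+1+1+1+1+1
4+3+3+3+1+1
4+3+3+1+1+1+1+1
4+3+1+1+1+1+1+1+1+1
4+1+1+1+1+1+1+1+1+1+1+1
3+3+3+3+3
3+3+3+3+1+1+1
3+3+3+1+1+1+1+1+1
3+3+1+1+1+1+1+1+1+1+1
3+1+1+1+1+1+1+1+1+1+1+1+1
1+1+1+1+1+1+1+1+1+1+1+1+1+1+1
That's 19 in total.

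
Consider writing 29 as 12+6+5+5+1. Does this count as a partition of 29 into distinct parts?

No

The parts sum to 29, and the condition 'all summands are distinct' is violated.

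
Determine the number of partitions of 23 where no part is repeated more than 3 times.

592

There are 592 such partitions.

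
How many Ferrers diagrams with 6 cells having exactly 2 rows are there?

3

Listing the qualifying partitions of 6:
5,1
4,2
3,3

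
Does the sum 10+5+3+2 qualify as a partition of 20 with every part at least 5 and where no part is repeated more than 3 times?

No

The parts sum to 20, and the condition 'every summand is at least 5' is violated.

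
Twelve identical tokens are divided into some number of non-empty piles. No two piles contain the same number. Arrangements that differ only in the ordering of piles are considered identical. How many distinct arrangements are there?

Enumerating:
12
1 + 11
2 + 10
3 + 9
1 + 2 + 9
4 + 8
1 + 3 + 8
5 + 7
1 + 4 + 7
2 + 3 + 7
1 + 5 + 6
2 + 4 + 6
1 + 2 + 3 + 6
3 + 4 + 5
1 + 2 + 4 + 5
That's 15 in total.

15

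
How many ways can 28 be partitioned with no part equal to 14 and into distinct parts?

Direct enumeration gives 201 partitions.

201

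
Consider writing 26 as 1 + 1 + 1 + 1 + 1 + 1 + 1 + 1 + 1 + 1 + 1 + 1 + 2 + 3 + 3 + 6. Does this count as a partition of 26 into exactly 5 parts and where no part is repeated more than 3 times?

No

The parts sum to 26, and the condition 'there are exactly 5 summands' is violated.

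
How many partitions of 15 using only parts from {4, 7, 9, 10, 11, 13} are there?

2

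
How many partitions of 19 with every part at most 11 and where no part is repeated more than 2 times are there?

132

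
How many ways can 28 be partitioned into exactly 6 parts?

Counting exhaustively, 391 partitions satisfy the conditions.

391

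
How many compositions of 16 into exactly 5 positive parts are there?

1365

Place 4 bars in the 15 internal gaps of a row of 16 dots: C(15,4) = 1365.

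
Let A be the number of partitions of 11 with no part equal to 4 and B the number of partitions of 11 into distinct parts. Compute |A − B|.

29

Partitions of 11 with no part equal to 4: 41.
Partitions of 11 into distinct parts: 12.
|41 − 12| = 29.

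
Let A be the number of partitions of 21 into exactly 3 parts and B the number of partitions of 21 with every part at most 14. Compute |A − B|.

Partitions of 21 into exactly 3 parts: 37.
Partitions of 21 with every part at most 14: 762.
|37 − 762| = 725.

725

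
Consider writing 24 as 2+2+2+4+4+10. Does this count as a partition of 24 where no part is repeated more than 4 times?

The parts sum to 24, and the condition 'no summand is used more than 4 times' holds.

Yes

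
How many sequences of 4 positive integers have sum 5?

A composition of 5 into 4 positive parts is chosen by placing 3 dividers among the 4 gaps between 5 units: C(4,3) = 4.

4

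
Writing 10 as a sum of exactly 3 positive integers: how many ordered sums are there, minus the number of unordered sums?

Compositions: C(9,2) = 36.
Unordered (partitions into 3 parts): 8.
Difference: 36 − 8 = 28.

28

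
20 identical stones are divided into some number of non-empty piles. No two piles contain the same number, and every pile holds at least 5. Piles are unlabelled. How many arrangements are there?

8

The partitions of 20 that satisfy the conditions:
20
15+5
14+6
13+7
12+8
11+9
9+6+5
8+7+5
That's 8 in total.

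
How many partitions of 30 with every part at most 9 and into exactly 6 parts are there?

151

Enumerating by decreasing first part gives 151 partitions in all.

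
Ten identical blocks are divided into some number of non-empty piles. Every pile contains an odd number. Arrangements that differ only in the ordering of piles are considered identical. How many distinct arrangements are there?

10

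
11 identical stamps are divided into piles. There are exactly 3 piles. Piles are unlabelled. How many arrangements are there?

The partitions of 11 that satisfy the conditions:
1+1+9
1+2+8
1+3+7
2+2+7
1+4+6
2+3+6
1+5+5
2+4+5
3+3+5
3+4+4
That's 10 in total.

10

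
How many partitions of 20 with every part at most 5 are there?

A full systematic count gives 192.

192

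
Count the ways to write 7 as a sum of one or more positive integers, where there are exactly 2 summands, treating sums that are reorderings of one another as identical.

3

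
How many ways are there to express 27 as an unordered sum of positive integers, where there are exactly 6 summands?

Counting exhaustively, 331 partitions satisfy the conditions.

331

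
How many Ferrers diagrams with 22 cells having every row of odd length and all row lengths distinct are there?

8

Enumerating:
21 + 1
19 + 3
17 + 5
15 + 7
13 + 9
13 + 5 + 3 + 1
11 + 7 + 3 + 1
9 + 7 + 5 + 1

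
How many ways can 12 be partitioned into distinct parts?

15

Listing the qualifying partitions of 12:
12
1,11
2,10
3,9
1,2,9
4,8
1,3,8
5,7
1,4,7
2,3,7
1,5,6
2,4,6
1,2,3,6
3,4,5
1,2,4,5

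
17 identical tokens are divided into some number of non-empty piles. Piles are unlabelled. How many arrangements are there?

297

Counting exhaustively, 297 partitions satisfy the conditions.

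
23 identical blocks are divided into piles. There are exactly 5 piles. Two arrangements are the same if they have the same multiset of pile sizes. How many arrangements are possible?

141

Direct enumeration gives 141 partitions.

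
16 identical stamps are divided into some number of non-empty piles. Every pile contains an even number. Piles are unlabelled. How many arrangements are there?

22

They are:
16
14,2
12,4
12,2,2
10,6
10,4,2
10,2,2,2
8,8
8,6,2
8,4,4
8,4,2,2
8,2,2,2,2
6,6,4
6,6,2,2
6,4,4,2
6,4,2,2,2
6,2,2,2,2,2
4,4,4,4
4,4,4,2,2
4,4,2,2,2,2
4,2,2,2,2,2,2
2,2,2,2,2,2,2,2
That's 22 in total.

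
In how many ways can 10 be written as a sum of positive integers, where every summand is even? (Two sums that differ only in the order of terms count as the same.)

They are:
10
2+8
4+6
2+2+6
2+4+4
2+2+2+4
2+2+2+2+2
That's 7 in total.

7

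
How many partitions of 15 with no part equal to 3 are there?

99

Systematic enumeration (by largest part, then next-largest, …) yields 99.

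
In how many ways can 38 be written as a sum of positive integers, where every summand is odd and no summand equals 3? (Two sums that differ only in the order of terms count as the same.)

279

Systematic enumeration (by largest part, then next-largest, …) yields 279.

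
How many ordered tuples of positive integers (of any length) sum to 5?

16

There are 4 gaps and each independently is a cut or not, giving 2^4 = 16.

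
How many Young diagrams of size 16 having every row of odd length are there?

There are too many to list fully; the first 12 (by largest part) are:
15+1
13+3
13+1+1+1
11+5
11+3+1+1
11+1+1+1+1+1
9+7
9+5+1+1
9+3+3+1
9+3+1+1+1+1
9+1+1+1+1+1+1+1
7+7+1+1
…and 20 more, for 32 total.

32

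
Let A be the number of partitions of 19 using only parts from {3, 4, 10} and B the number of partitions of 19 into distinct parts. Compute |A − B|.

51

Partitions of 19 using only parts from {3, 4, 10}: 3.
Partitions of 19 into distinct parts: 54.
|3 − 54| = 51.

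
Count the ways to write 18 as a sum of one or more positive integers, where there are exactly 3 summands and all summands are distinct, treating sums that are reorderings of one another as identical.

19

They are:
1+2+15
1+3+14
1+4+13
2+3+13
1+5+12
2+4+12
1+6+11
2+5+11
3+4+11
1+7+10
2+6+10
3+5+10
1+8+9
2+7+9
3+6+9
4+5+9
3+7+8
4+6+8
5+6+7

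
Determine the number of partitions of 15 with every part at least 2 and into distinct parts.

15

Enumerating:
15
13, 2
12, 3
11, 4
10, 5
10, 3, 2
9, 6
9, 4, 2
8, 7
8, 5, 2
8, 4, 3
7, 6, 2
7, 5, 3
6, 5, 4
6, 4, 3, 2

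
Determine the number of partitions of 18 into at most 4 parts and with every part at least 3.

There are too many to list fully; the first 12 (by largest part) are:
18
15, 3
14, 4
13, 5
12, 6
12, 3, 3
11, 7
11, 4, 3
10, 8
10, 5, 3
10, 4, 4
9, 9
…and 17 more, for 29 total.

29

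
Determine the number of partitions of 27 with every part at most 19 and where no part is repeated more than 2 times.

Systematic enumeration (by largest part, then next-largest, …) yields 700.

700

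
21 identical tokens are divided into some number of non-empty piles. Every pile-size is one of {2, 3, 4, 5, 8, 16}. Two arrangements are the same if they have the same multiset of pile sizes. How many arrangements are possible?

There are too many to list fully; the first 12 (by largest part) are:
5, 16
2, 3, 16
5, 8, 8
2, 3, 8, 8
3, 5, 5, 8
4, 4, 5, 8
2, 2, 4, 5, 8
2, 3, 3, 5, 8
2, 2, 2, 2, 5, 8
2, 3, 4, 4, 8
3, 3, 3, 4, 8
2, 2, 2, 3, 4, 8
…and 31 more, for 43 total.

43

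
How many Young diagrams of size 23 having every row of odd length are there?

There are 104 such partitions.

104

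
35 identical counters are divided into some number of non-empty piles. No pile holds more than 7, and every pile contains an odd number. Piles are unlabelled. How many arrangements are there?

125

Systematic enumeration (by largest part, then next-largest, …) yields 125.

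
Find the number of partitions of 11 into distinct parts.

The partitions of 11 that satisfy the conditions:
11
1+10
2+9
3+8
1+2+8
4+7
1+3+7
5+6
1+4+6
2+3+6
2+4+5
1+2+3+5
Counting gives 12.

12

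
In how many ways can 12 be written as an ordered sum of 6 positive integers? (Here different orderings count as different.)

462

A composition of 12 into 6 positive parts is chosen by placing 5 dividers among the 11 gaps between 12 units: C(11,5) = 462.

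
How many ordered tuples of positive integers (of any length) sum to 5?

16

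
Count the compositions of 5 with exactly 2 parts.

4

By stars and bars with positive parts, the count is C(4,1) = 4.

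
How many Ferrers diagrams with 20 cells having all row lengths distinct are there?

64

There are too many to list fully; the first 12 (by largest part) are:
20
19 + 1
18 + 2
17 + 3
17 + 2 + 1
16 + 4
16 + 3 + 1
15 + 5
15 + 4 + 1
15 + 3 + 2
14 + 6
14 + 5 + 1
…and 52 more, for 64 total.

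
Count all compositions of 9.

256

The number of compositions of n is 2^(n−1); here 2^8 = 256.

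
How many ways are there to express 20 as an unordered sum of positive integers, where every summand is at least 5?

13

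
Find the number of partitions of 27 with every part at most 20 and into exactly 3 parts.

52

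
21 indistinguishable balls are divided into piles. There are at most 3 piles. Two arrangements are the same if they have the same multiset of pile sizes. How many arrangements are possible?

48

There are too many to list fully; the first 12 (by largest part) are:
21
20,1
19,2
19,1,1
18,3
18,2,1
17,4
17,3,1
17,2,2
16,5
16,4,1
16,3,2
…and 36 more, for 48 total.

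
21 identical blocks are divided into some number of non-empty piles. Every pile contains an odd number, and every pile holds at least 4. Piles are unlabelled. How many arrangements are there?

Enumerating:
21
11+5+5
9+7+5
7+7+7
That's 4 in total.

4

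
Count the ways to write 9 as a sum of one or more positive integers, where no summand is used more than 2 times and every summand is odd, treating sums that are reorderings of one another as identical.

3

They are:
9
7,1,1
5,3,1
That's 3 in total.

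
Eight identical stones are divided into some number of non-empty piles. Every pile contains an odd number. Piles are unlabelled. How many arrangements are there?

6

The partitions of 8 that satisfy the conditions:
7 + 1
5 + 3
5 + 1 + 1 + 1
3 + 3 + 1 + 1
3 + 1 + 1 + 1 + 1 + 1
1 + 1 + 1 + 1 + 1 + 1 + 1 + 1
Counting gives 6.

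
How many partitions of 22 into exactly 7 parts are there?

There are 131 such partitions.

131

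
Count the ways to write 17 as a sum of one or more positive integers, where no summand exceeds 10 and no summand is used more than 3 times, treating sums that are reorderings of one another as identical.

140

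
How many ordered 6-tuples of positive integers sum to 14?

1287

Place 5 bars in the 13 internal gaps of a row of 14 dots: C(13,5) = 1287.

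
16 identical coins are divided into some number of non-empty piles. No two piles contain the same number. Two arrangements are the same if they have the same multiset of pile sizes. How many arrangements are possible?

32

A partial list (first 12 by largest part):
16
15 + 1
14 + 2
13 + 3
13 + 2 + 1
12 + 4
12 + 3 + 1
11 + 5
11 + 4 + 1
11 + 3 + 2
10 + 6
10 + 5 + 1
…and 20 more, for 32 total.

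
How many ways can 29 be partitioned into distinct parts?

There are 256 such partitions.

256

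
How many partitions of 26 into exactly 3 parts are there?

56

A partial list (first 12 by largest part):
24,1,1
23,2,1
22,3,1
22,2,2
21,4,1
21,3,2
20,5,1
20,4,2
20,3,3
19,6,1
19,5,2
19,4,3
…and 44 more, for 56 total.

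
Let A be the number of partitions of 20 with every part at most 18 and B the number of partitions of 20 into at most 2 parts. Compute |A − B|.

Partitions of 20 with every part at most 18: 625.
Partitions of 20 into at most 2 parts: 11.
|625 − 11| = 614.

614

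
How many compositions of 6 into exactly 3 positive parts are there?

10

A composition of 6 into 3 positive parts is chosen by placing 2 dividers among the 5 gaps between 6 units: C(5,2) = 10.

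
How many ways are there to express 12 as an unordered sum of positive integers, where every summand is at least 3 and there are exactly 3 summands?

Enumerating:
6+3+3
5+4+3
4+4+4

3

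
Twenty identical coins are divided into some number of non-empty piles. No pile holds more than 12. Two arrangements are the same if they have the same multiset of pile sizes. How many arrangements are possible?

582

Direct enumeration gives 582 partitions.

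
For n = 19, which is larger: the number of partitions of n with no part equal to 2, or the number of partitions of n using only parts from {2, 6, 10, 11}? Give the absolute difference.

Partitions of 19 with no part equal to 2: 193.
Partitions of 19 using only parts from {2, 6, 10, 11}: 2.
|193 − 2| = 191.

191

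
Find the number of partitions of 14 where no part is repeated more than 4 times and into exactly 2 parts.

7

Enumerating:
13 + 1
12 + 2
11 + 3
10 + 4
9 + 5
8 + 6
7 + 7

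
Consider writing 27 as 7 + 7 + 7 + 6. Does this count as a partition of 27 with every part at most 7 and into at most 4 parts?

Yes

The parts sum to 27, and the condition 'no summand exceeds 7' holds; the condition 'there are at most 4 summands' holds.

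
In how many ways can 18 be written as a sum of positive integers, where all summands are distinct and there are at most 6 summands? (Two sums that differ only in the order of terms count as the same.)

A partial list (first 12 by largest part):
18
17,1
16,2
15,3
15,2,1
14,4
14,3,1
13,5
13,4,1
13,3,2
12,6
12,5,1
…and 34 more, for 46 total.

46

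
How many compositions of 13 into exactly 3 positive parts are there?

66

Equivalently, choose which 2 of the 12 gaps become plus signs: C(12,2) = 66.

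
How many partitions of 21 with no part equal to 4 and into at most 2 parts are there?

They are:
21
1,20
2,19
3,18
5,16
6,15
7,14
8,13
9,12
10,11

10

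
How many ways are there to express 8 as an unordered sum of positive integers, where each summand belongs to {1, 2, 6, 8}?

8

Enumerating:
8
6+2
6+1+1
2+2+2+2
2+2+2+1+1
2+2+1+1+1+1
2+1+1+1+1+1+1
1+1+1+1+1+1+1+1
Counting gives 8.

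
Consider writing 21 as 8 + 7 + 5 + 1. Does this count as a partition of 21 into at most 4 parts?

Yes

The parts sum to 21, and the condition 'there are at most 4 summands' holds.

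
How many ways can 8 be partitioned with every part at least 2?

7

The partitions of 8 that satisfy the conditions:
8
2, 6
3, 5
4, 4
2, 2, 4
2, 3, 3
2, 2, 2, 2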